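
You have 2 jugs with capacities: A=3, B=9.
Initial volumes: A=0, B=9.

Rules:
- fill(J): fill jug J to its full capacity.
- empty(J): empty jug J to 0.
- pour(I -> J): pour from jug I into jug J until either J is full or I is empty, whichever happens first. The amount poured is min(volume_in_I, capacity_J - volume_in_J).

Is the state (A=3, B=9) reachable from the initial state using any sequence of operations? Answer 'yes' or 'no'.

Answer: yes

Derivation:
BFS from (A=0, B=9):
  1. fill(A) -> (A=3 B=9)
Target reached → yes.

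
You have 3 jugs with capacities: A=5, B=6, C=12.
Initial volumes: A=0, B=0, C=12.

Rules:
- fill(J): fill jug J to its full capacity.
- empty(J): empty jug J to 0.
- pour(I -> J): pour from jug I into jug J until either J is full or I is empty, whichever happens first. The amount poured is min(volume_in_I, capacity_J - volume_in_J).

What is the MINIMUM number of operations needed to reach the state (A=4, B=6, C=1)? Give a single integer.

Answer: 6

Derivation:
BFS from (A=0, B=0, C=12). One shortest path:
  1. fill(A) -> (A=5 B=0 C=12)
  2. pour(A -> B) -> (A=0 B=5 C=12)
  3. pour(C -> A) -> (A=5 B=5 C=7)
  4. pour(A -> B) -> (A=4 B=6 C=7)
  5. empty(B) -> (A=4 B=0 C=7)
  6. pour(C -> B) -> (A=4 B=6 C=1)
Reached target in 6 moves.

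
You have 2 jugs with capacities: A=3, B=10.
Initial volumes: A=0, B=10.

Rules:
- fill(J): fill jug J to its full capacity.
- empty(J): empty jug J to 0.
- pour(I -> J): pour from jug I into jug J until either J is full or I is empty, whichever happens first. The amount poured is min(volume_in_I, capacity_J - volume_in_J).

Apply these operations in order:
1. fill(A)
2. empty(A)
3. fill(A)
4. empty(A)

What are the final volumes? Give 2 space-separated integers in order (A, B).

Answer: 0 10

Derivation:
Step 1: fill(A) -> (A=3 B=10)
Step 2: empty(A) -> (A=0 B=10)
Step 3: fill(A) -> (A=3 B=10)
Step 4: empty(A) -> (A=0 B=10)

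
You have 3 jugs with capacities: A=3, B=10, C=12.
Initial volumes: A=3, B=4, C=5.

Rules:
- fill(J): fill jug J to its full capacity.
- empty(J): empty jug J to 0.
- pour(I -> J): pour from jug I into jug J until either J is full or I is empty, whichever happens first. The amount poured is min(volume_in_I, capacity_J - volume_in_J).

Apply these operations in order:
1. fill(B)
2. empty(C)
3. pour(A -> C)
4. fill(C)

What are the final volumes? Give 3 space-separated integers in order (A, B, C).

Answer: 0 10 12

Derivation:
Step 1: fill(B) -> (A=3 B=10 C=5)
Step 2: empty(C) -> (A=3 B=10 C=0)
Step 3: pour(A -> C) -> (A=0 B=10 C=3)
Step 4: fill(C) -> (A=0 B=10 C=12)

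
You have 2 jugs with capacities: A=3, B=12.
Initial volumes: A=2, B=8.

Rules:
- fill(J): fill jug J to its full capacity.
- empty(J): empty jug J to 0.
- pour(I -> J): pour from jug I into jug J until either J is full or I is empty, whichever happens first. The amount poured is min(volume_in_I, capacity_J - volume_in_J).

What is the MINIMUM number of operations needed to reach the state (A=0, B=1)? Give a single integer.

Answer: 5

Derivation:
BFS from (A=2, B=8). One shortest path:
  1. pour(A -> B) -> (A=0 B=10)
  2. fill(A) -> (A=3 B=10)
  3. pour(A -> B) -> (A=1 B=12)
  4. empty(B) -> (A=1 B=0)
  5. pour(A -> B) -> (A=0 B=1)
Reached target in 5 moves.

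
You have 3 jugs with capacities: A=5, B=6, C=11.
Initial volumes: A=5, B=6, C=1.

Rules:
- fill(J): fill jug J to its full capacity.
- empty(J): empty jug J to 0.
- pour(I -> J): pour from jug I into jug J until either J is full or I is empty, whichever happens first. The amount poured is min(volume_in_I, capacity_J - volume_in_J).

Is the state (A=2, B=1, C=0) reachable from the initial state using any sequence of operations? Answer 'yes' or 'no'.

BFS from (A=5, B=6, C=1):
  1. empty(A) -> (A=0 B=6 C=1)
  2. pour(B -> A) -> (A=5 B=1 C=1)
  3. empty(A) -> (A=0 B=1 C=1)
  4. pour(B -> C) -> (A=0 B=0 C=2)
  5. fill(B) -> (A=0 B=6 C=2)
  6. pour(B -> A) -> (A=5 B=1 C=2)
  7. empty(A) -> (A=0 B=1 C=2)
  8. pour(C -> A) -> (A=2 B=1 C=0)
Target reached → yes.

Answer: yes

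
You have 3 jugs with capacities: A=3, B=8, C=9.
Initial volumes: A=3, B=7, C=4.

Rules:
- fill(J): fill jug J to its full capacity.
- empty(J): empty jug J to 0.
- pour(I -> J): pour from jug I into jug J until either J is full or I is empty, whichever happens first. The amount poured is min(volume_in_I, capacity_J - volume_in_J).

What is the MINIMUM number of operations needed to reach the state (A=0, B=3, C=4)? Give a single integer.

Answer: 2

Derivation:
BFS from (A=3, B=7, C=4). One shortest path:
  1. empty(B) -> (A=3 B=0 C=4)
  2. pour(A -> B) -> (A=0 B=3 C=4)
Reached target in 2 moves.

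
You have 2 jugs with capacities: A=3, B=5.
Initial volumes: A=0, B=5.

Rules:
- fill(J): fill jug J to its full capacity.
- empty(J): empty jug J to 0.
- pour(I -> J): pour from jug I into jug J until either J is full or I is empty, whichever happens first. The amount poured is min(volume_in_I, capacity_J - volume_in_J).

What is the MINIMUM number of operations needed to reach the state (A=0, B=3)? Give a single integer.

Answer: 3

Derivation:
BFS from (A=0, B=5). One shortest path:
  1. fill(A) -> (A=3 B=5)
  2. empty(B) -> (A=3 B=0)
  3. pour(A -> B) -> (A=0 B=3)
Reached target in 3 moves.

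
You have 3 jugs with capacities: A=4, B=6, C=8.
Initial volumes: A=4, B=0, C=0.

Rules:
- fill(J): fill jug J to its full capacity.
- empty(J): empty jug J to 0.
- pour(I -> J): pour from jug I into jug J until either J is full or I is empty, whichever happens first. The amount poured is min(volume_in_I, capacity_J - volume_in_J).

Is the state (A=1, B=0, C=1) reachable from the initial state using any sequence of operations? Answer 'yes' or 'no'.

BFS explored all 54 reachable states.
Reachable set includes: (0,0,0), (0,0,2), (0,0,4), (0,0,6), (0,0,8), (0,2,0), (0,2,2), (0,2,4), (0,2,6), (0,2,8), (0,4,0), (0,4,2) ...
Target (A=1, B=0, C=1) not in reachable set → no.

Answer: no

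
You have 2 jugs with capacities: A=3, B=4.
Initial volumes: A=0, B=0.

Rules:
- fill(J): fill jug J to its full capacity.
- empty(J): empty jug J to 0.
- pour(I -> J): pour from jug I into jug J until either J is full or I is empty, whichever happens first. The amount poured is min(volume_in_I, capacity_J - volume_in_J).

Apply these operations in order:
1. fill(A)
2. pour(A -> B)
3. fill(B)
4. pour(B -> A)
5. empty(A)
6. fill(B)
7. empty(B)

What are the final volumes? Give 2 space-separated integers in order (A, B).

Answer: 0 0

Derivation:
Step 1: fill(A) -> (A=3 B=0)
Step 2: pour(A -> B) -> (A=0 B=3)
Step 3: fill(B) -> (A=0 B=4)
Step 4: pour(B -> A) -> (A=3 B=1)
Step 5: empty(A) -> (A=0 B=1)
Step 6: fill(B) -> (A=0 B=4)
Step 7: empty(B) -> (A=0 B=0)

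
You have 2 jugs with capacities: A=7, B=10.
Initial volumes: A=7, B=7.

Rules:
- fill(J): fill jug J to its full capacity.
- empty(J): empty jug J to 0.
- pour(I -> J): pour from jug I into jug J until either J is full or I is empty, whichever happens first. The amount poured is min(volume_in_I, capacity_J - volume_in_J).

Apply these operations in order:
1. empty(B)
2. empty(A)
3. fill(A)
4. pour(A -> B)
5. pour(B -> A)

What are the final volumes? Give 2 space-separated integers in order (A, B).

Step 1: empty(B) -> (A=7 B=0)
Step 2: empty(A) -> (A=0 B=0)
Step 3: fill(A) -> (A=7 B=0)
Step 4: pour(A -> B) -> (A=0 B=7)
Step 5: pour(B -> A) -> (A=7 B=0)

Answer: 7 0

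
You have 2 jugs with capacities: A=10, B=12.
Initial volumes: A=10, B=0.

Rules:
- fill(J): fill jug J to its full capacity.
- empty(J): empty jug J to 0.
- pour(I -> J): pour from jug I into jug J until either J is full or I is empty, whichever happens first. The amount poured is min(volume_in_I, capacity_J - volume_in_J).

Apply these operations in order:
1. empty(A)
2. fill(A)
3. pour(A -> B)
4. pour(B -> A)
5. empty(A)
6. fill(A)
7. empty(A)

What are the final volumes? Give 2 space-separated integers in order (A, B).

Answer: 0 0

Derivation:
Step 1: empty(A) -> (A=0 B=0)
Step 2: fill(A) -> (A=10 B=0)
Step 3: pour(A -> B) -> (A=0 B=10)
Step 4: pour(B -> A) -> (A=10 B=0)
Step 5: empty(A) -> (A=0 B=0)
Step 6: fill(A) -> (A=10 B=0)
Step 7: empty(A) -> (A=0 B=0)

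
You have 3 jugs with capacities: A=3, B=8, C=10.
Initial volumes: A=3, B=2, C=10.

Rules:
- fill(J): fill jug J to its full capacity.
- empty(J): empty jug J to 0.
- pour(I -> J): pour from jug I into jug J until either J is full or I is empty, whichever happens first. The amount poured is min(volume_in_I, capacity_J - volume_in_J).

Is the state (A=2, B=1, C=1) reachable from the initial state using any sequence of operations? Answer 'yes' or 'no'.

Answer: no

Derivation:
BFS explored all 270 reachable states.
Reachable set includes: (0,0,0), (0,0,1), (0,0,2), (0,0,3), (0,0,4), (0,0,5), (0,0,6), (0,0,7), (0,0,8), (0,0,9), (0,0,10), (0,1,0) ...
Target (A=2, B=1, C=1) not in reachable set → no.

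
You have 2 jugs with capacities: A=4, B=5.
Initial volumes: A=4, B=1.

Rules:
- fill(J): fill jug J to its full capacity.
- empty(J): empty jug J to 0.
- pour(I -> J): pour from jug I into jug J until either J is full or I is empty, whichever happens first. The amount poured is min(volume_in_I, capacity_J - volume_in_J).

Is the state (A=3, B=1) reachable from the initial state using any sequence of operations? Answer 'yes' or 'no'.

Answer: no

Derivation:
BFS explored all 18 reachable states.
Reachable set includes: (0,0), (0,1), (0,2), (0,3), (0,4), (0,5), (1,0), (1,5), (2,0), (2,5), (3,0), (3,5) ...
Target (A=3, B=1) not in reachable set → no.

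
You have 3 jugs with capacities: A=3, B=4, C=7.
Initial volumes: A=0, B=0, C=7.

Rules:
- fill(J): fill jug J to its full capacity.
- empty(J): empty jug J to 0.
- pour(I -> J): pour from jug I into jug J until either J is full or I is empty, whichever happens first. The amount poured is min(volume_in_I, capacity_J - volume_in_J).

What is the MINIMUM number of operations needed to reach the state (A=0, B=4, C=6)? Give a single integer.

BFS from (A=0, B=0, C=7). One shortest path:
  1. fill(A) -> (A=3 B=0 C=7)
  2. pour(A -> B) -> (A=0 B=3 C=7)
  3. pour(C -> B) -> (A=0 B=4 C=6)
Reached target in 3 moves.

Answer: 3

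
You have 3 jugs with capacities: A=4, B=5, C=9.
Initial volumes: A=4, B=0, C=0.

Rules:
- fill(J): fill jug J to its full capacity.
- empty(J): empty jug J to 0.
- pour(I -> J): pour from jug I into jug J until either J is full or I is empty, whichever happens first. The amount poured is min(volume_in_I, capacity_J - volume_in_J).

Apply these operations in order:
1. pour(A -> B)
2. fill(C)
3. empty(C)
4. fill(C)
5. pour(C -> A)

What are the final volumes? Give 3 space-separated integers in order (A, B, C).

Step 1: pour(A -> B) -> (A=0 B=4 C=0)
Step 2: fill(C) -> (A=0 B=4 C=9)
Step 3: empty(C) -> (A=0 B=4 C=0)
Step 4: fill(C) -> (A=0 B=4 C=9)
Step 5: pour(C -> A) -> (A=4 B=4 C=5)

Answer: 4 4 5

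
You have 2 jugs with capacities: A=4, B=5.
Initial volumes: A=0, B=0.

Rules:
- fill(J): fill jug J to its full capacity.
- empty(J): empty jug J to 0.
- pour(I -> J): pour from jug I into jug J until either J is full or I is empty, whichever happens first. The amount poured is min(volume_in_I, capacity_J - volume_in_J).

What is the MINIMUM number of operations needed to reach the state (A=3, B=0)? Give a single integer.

BFS from (A=0, B=0). One shortest path:
  1. fill(A) -> (A=4 B=0)
  2. pour(A -> B) -> (A=0 B=4)
  3. fill(A) -> (A=4 B=4)
  4. pour(A -> B) -> (A=3 B=5)
  5. empty(B) -> (A=3 B=0)
Reached target in 5 moves.

Answer: 5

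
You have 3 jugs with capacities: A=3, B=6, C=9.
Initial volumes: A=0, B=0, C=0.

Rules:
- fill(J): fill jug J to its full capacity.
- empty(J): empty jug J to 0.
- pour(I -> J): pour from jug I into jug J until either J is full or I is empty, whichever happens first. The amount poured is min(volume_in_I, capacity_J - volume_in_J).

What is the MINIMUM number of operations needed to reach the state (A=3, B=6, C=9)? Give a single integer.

Answer: 3

Derivation:
BFS from (A=0, B=0, C=0). One shortest path:
  1. fill(A) -> (A=3 B=0 C=0)
  2. fill(B) -> (A=3 B=6 C=0)
  3. fill(C) -> (A=3 B=6 C=9)
Reached target in 3 moves.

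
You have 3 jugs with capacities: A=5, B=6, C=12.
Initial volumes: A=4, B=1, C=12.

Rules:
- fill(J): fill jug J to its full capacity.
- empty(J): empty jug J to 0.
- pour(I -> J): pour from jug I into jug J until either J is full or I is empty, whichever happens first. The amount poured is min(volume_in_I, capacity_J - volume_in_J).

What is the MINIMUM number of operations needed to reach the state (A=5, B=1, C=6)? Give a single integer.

BFS from (A=4, B=1, C=12). One shortest path:
  1. pour(C -> A) -> (A=5 B=1 C=11)
  2. empty(A) -> (A=0 B=1 C=11)
  3. pour(C -> A) -> (A=5 B=1 C=6)
Reached target in 3 moves.

Answer: 3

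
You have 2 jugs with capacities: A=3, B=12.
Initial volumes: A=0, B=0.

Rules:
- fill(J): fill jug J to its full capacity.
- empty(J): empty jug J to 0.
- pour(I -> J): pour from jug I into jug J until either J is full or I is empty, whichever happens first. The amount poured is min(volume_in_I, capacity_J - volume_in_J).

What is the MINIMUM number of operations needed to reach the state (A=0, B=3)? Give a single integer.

BFS from (A=0, B=0). One shortest path:
  1. fill(A) -> (A=3 B=0)
  2. pour(A -> B) -> (A=0 B=3)
Reached target in 2 moves.

Answer: 2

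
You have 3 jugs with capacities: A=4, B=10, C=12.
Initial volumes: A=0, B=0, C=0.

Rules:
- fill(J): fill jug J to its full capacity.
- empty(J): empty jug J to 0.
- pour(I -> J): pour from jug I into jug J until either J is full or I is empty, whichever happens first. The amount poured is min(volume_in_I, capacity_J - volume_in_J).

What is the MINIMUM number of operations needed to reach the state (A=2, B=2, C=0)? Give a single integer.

Answer: 7

Derivation:
BFS from (A=0, B=0, C=0). One shortest path:
  1. fill(A) -> (A=4 B=0 C=0)
  2. fill(B) -> (A=4 B=10 C=0)
  3. pour(B -> C) -> (A=4 B=0 C=10)
  4. pour(A -> C) -> (A=2 B=0 C=12)
  5. pour(C -> B) -> (A=2 B=10 C=2)
  6. empty(B) -> (A=2 B=0 C=2)
  7. pour(C -> B) -> (A=2 B=2 C=0)
Reached target in 7 moves.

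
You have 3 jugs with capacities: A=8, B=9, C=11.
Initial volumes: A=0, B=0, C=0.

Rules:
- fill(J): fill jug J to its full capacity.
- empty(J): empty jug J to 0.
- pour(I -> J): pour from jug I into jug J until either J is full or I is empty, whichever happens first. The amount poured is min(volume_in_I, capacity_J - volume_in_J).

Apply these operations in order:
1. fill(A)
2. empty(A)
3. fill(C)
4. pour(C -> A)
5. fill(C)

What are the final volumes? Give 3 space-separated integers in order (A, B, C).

Step 1: fill(A) -> (A=8 B=0 C=0)
Step 2: empty(A) -> (A=0 B=0 C=0)
Step 3: fill(C) -> (A=0 B=0 C=11)
Step 4: pour(C -> A) -> (A=8 B=0 C=3)
Step 5: fill(C) -> (A=8 B=0 C=11)

Answer: 8 0 11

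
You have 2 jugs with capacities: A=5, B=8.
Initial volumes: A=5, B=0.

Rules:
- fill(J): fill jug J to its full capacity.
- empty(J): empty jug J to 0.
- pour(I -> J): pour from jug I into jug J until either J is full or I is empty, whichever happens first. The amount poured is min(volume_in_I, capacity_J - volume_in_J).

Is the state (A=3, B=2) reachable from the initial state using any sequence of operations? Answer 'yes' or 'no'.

Answer: no

Derivation:
BFS explored all 26 reachable states.
Reachable set includes: (0,0), (0,1), (0,2), (0,3), (0,4), (0,5), (0,6), (0,7), (0,8), (1,0), (1,8), (2,0) ...
Target (A=3, B=2) not in reachable set → no.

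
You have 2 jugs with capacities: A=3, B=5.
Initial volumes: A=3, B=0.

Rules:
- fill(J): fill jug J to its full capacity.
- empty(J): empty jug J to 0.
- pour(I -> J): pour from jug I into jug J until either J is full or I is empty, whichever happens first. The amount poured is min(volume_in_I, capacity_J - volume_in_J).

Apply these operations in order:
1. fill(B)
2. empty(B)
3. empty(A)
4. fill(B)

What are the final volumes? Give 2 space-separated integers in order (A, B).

Step 1: fill(B) -> (A=3 B=5)
Step 2: empty(B) -> (A=3 B=0)
Step 3: empty(A) -> (A=0 B=0)
Step 4: fill(B) -> (A=0 B=5)

Answer: 0 5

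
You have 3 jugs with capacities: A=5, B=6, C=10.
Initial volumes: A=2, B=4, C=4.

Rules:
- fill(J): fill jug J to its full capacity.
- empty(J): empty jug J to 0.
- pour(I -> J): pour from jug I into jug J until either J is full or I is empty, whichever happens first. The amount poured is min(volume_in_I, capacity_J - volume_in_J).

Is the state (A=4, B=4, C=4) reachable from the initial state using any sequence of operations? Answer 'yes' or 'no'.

Answer: no

Derivation:
BFS explored all 283 reachable states.
Reachable set includes: (0,0,0), (0,0,1), (0,0,2), (0,0,3), (0,0,4), (0,0,5), (0,0,6), (0,0,7), (0,0,8), (0,0,9), (0,0,10), (0,1,0) ...
Target (A=4, B=4, C=4) not in reachable set → no.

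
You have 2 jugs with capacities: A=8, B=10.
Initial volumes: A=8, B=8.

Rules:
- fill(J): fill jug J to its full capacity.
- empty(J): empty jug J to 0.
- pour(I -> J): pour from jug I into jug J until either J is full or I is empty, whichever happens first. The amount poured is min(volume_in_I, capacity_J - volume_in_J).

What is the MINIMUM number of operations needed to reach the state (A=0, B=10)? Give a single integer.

Answer: 2

Derivation:
BFS from (A=8, B=8). One shortest path:
  1. empty(A) -> (A=0 B=8)
  2. fill(B) -> (A=0 B=10)
Reached target in 2 moves.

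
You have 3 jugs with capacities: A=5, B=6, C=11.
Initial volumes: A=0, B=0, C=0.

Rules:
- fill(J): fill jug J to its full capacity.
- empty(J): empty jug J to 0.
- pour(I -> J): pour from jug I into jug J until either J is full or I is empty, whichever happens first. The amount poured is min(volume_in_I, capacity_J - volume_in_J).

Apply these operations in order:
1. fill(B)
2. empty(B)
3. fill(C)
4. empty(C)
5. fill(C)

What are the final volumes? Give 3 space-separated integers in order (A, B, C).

Step 1: fill(B) -> (A=0 B=6 C=0)
Step 2: empty(B) -> (A=0 B=0 C=0)
Step 3: fill(C) -> (A=0 B=0 C=11)
Step 4: empty(C) -> (A=0 B=0 C=0)
Step 5: fill(C) -> (A=0 B=0 C=11)

Answer: 0 0 11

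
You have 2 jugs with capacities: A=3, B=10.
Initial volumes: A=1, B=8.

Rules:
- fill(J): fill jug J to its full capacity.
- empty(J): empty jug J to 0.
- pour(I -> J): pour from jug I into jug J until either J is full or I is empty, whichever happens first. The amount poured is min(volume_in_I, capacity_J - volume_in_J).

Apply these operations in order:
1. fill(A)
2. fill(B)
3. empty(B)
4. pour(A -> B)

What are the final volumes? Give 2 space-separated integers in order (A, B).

Step 1: fill(A) -> (A=3 B=8)
Step 2: fill(B) -> (A=3 B=10)
Step 3: empty(B) -> (A=3 B=0)
Step 4: pour(A -> B) -> (A=0 B=3)

Answer: 0 3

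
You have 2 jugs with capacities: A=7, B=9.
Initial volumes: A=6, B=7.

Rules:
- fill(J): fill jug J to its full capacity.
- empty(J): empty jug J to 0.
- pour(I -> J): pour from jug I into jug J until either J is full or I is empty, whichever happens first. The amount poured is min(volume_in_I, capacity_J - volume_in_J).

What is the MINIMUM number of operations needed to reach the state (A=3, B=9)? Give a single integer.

BFS from (A=6, B=7). One shortest path:
  1. fill(A) -> (A=7 B=7)
  2. pour(A -> B) -> (A=5 B=9)
  3. empty(B) -> (A=5 B=0)
  4. pour(A -> B) -> (A=0 B=5)
  5. fill(A) -> (A=7 B=5)
  6. pour(A -> B) -> (A=3 B=9)
Reached target in 6 moves.

Answer: 6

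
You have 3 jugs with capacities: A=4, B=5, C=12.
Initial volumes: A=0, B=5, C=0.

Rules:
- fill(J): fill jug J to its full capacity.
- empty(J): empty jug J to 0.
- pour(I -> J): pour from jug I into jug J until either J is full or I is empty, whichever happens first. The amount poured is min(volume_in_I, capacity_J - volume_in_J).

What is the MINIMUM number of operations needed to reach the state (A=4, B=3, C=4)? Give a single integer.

Answer: 8

Derivation:
BFS from (A=0, B=5, C=0). One shortest path:
  1. empty(B) -> (A=0 B=0 C=0)
  2. fill(C) -> (A=0 B=0 C=12)
  3. pour(C -> A) -> (A=4 B=0 C=8)
  4. pour(C -> B) -> (A=4 B=5 C=3)
  5. empty(B) -> (A=4 B=0 C=3)
  6. pour(C -> B) -> (A=4 B=3 C=0)
  7. pour(A -> C) -> (A=0 B=3 C=4)
  8. fill(A) -> (A=4 B=3 C=4)
Reached target in 8 moves.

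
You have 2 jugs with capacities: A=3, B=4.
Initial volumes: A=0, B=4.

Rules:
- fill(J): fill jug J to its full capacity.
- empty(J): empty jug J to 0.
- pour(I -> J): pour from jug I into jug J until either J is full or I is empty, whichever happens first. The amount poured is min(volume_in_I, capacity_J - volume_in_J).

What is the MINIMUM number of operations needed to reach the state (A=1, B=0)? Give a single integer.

Answer: 3

Derivation:
BFS from (A=0, B=4). One shortest path:
  1. pour(B -> A) -> (A=3 B=1)
  2. empty(A) -> (A=0 B=1)
  3. pour(B -> A) -> (A=1 B=0)
Reached target in 3 moves.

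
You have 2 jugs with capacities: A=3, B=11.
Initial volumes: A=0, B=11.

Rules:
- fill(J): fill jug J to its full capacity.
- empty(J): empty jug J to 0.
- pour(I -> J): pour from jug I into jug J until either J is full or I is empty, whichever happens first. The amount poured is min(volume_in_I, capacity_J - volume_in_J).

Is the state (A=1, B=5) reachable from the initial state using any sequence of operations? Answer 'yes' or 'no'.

BFS explored all 28 reachable states.
Reachable set includes: (0,0), (0,1), (0,2), (0,3), (0,4), (0,5), (0,6), (0,7), (0,8), (0,9), (0,10), (0,11) ...
Target (A=1, B=5) not in reachable set → no.

Answer: no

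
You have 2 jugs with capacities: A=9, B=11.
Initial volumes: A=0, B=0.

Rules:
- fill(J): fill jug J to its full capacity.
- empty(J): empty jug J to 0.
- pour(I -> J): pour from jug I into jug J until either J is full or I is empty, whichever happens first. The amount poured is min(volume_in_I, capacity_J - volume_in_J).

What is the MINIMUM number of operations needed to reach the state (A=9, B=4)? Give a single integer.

BFS from (A=0, B=0). One shortest path:
  1. fill(B) -> (A=0 B=11)
  2. pour(B -> A) -> (A=9 B=2)
  3. empty(A) -> (A=0 B=2)
  4. pour(B -> A) -> (A=2 B=0)
  5. fill(B) -> (A=2 B=11)
  6. pour(B -> A) -> (A=9 B=4)
Reached target in 6 moves.

Answer: 6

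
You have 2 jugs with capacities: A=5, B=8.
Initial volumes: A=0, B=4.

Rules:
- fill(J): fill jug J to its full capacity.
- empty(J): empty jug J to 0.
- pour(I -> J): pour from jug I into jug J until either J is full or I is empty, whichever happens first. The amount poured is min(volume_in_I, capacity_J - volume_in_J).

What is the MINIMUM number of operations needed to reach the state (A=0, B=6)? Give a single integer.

BFS from (A=0, B=4). One shortest path:
  1. fill(A) -> (A=5 B=4)
  2. pour(A -> B) -> (A=1 B=8)
  3. empty(B) -> (A=1 B=0)
  4. pour(A -> B) -> (A=0 B=1)
  5. fill(A) -> (A=5 B=1)
  6. pour(A -> B) -> (A=0 B=6)
Reached target in 6 moves.

Answer: 6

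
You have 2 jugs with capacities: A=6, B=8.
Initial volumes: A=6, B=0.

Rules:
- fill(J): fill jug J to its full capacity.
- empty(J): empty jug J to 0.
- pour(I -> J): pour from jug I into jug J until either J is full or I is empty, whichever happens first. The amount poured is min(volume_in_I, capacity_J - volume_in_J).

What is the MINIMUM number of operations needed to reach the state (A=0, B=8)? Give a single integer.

Answer: 2

Derivation:
BFS from (A=6, B=0). One shortest path:
  1. empty(A) -> (A=0 B=0)
  2. fill(B) -> (A=0 B=8)
Reached target in 2 moves.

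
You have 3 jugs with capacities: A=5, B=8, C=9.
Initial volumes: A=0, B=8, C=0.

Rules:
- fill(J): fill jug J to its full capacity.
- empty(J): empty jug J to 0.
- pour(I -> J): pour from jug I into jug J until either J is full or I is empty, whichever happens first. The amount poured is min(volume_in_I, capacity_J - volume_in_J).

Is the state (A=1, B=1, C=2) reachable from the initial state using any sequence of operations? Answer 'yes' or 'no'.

BFS explored all 316 reachable states.
Reachable set includes: (0,0,0), (0,0,1), (0,0,2), (0,0,3), (0,0,4), (0,0,5), (0,0,6), (0,0,7), (0,0,8), (0,0,9), (0,1,0), (0,1,1) ...
Target (A=1, B=1, C=2) not in reachable set → no.

Answer: no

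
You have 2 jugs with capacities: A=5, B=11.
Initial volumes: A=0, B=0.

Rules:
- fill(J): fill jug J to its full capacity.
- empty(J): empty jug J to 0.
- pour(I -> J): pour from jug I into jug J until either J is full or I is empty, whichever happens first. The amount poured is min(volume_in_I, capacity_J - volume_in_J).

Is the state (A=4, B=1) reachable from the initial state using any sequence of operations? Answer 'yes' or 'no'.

BFS explored all 32 reachable states.
Reachable set includes: (0,0), (0,1), (0,2), (0,3), (0,4), (0,5), (0,6), (0,7), (0,8), (0,9), (0,10), (0,11) ...
Target (A=4, B=1) not in reachable set → no.

Answer: no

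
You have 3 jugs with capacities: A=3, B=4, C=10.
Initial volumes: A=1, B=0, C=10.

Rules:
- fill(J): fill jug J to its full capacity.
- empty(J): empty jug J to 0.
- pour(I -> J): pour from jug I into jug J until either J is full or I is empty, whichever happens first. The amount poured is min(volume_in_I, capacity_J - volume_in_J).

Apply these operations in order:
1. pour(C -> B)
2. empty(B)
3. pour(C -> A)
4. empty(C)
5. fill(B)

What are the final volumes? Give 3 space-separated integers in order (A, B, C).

Step 1: pour(C -> B) -> (A=1 B=4 C=6)
Step 2: empty(B) -> (A=1 B=0 C=6)
Step 3: pour(C -> A) -> (A=3 B=0 C=4)
Step 4: empty(C) -> (A=3 B=0 C=0)
Step 5: fill(B) -> (A=3 B=4 C=0)

Answer: 3 4 0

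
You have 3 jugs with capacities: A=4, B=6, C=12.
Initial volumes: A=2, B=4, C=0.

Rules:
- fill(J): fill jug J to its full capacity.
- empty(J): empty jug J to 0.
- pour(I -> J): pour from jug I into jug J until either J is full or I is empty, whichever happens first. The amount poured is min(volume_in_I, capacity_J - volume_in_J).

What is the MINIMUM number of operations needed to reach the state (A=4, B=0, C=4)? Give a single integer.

BFS from (A=2, B=4, C=0). One shortest path:
  1. fill(A) -> (A=4 B=4 C=0)
  2. pour(B -> C) -> (A=4 B=0 C=4)
Reached target in 2 moves.

Answer: 2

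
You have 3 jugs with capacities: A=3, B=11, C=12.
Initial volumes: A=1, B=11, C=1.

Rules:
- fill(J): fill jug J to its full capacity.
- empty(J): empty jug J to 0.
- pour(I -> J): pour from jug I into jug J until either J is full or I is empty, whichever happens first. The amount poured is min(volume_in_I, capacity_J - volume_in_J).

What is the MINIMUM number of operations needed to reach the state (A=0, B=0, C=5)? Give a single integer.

BFS from (A=1, B=11, C=1). One shortest path:
  1. empty(B) -> (A=1 B=0 C=1)
  2. pour(A -> C) -> (A=0 B=0 C=2)
  3. fill(A) -> (A=3 B=0 C=2)
  4. pour(A -> C) -> (A=0 B=0 C=5)
Reached target in 4 moves.

Answer: 4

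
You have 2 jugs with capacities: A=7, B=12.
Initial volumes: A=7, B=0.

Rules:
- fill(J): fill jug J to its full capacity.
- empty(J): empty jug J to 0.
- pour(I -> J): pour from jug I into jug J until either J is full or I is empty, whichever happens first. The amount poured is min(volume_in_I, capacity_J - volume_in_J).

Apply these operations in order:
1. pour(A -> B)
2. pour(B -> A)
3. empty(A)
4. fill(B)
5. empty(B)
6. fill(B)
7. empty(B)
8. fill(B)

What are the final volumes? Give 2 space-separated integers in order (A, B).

Answer: 0 12

Derivation:
Step 1: pour(A -> B) -> (A=0 B=7)
Step 2: pour(B -> A) -> (A=7 B=0)
Step 3: empty(A) -> (A=0 B=0)
Step 4: fill(B) -> (A=0 B=12)
Step 5: empty(B) -> (A=0 B=0)
Step 6: fill(B) -> (A=0 B=12)
Step 7: empty(B) -> (A=0 B=0)
Step 8: fill(B) -> (A=0 B=12)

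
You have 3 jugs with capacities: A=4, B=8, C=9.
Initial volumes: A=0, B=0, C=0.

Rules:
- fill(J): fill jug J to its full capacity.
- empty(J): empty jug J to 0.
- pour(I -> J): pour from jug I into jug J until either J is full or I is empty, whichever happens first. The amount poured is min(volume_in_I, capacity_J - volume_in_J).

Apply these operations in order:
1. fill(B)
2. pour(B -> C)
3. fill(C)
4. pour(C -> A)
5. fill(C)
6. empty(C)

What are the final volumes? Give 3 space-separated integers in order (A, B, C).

Step 1: fill(B) -> (A=0 B=8 C=0)
Step 2: pour(B -> C) -> (A=0 B=0 C=8)
Step 3: fill(C) -> (A=0 B=0 C=9)
Step 4: pour(C -> A) -> (A=4 B=0 C=5)
Step 5: fill(C) -> (A=4 B=0 C=9)
Step 6: empty(C) -> (A=4 B=0 C=0)

Answer: 4 0 0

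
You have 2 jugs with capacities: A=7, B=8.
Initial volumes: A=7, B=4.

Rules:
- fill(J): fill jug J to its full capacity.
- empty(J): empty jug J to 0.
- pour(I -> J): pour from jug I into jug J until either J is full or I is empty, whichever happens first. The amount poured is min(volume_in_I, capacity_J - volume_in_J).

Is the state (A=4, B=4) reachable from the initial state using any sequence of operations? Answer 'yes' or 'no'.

BFS explored all 30 reachable states.
Reachable set includes: (0,0), (0,1), (0,2), (0,3), (0,4), (0,5), (0,6), (0,7), (0,8), (1,0), (1,8), (2,0) ...
Target (A=4, B=4) not in reachable set → no.

Answer: no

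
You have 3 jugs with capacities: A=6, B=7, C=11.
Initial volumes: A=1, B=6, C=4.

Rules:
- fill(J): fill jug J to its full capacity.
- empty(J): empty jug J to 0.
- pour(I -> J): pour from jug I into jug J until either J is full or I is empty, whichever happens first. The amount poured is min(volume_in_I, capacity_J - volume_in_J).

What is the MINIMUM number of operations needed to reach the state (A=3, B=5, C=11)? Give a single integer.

Answer: 8

Derivation:
BFS from (A=1, B=6, C=4). One shortest path:
  1. empty(C) -> (A=1 B=6 C=0)
  2. pour(A -> C) -> (A=0 B=6 C=1)
  3. fill(A) -> (A=6 B=6 C=1)
  4. pour(A -> B) -> (A=5 B=7 C=1)
  5. pour(B -> C) -> (A=5 B=0 C=8)
  6. pour(A -> B) -> (A=0 B=5 C=8)
  7. fill(A) -> (A=6 B=5 C=8)
  8. pour(A -> C) -> (A=3 B=5 C=11)
Reached target in 8 moves.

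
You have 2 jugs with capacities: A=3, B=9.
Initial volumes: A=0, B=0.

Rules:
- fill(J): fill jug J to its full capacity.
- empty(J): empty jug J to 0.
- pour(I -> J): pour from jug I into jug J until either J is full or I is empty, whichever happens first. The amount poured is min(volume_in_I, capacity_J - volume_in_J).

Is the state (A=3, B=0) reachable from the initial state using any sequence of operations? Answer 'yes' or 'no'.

Answer: yes

Derivation:
BFS from (A=0, B=0):
  1. fill(A) -> (A=3 B=0)
Target reached → yes.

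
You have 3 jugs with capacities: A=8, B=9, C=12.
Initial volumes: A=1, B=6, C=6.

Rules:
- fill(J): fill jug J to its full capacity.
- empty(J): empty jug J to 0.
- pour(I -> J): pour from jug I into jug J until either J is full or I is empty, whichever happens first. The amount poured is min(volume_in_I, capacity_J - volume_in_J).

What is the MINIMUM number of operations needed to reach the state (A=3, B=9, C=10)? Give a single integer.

Answer: 6

Derivation:
BFS from (A=1, B=6, C=6). One shortest path:
  1. pour(A -> C) -> (A=0 B=6 C=7)
  2. pour(B -> A) -> (A=6 B=0 C=7)
  3. fill(B) -> (A=6 B=9 C=7)
  4. pour(B -> A) -> (A=8 B=7 C=7)
  5. pour(A -> C) -> (A=3 B=7 C=12)
  6. pour(C -> B) -> (A=3 B=9 C=10)
Reached target in 6 moves.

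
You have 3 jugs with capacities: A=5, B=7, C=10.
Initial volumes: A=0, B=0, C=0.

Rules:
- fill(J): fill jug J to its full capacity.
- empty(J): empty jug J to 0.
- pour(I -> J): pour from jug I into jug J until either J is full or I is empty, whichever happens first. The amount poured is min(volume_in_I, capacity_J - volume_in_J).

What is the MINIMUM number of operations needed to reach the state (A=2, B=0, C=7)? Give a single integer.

BFS from (A=0, B=0, C=0). One shortest path:
  1. fill(B) -> (A=0 B=7 C=0)
  2. pour(B -> A) -> (A=5 B=2 C=0)
  3. empty(A) -> (A=0 B=2 C=0)
  4. pour(B -> A) -> (A=2 B=0 C=0)
  5. fill(B) -> (A=2 B=7 C=0)
  6. pour(B -> C) -> (A=2 B=0 C=7)
Reached target in 6 moves.

Answer: 6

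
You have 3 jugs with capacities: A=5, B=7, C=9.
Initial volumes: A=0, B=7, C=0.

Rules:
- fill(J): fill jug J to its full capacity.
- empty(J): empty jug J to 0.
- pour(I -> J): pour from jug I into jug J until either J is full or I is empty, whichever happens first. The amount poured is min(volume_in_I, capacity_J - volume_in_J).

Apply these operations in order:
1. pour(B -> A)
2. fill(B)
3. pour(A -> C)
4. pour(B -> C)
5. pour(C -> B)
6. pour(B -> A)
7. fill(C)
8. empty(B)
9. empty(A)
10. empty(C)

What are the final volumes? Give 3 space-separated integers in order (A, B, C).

Step 1: pour(B -> A) -> (A=5 B=2 C=0)
Step 2: fill(B) -> (A=5 B=7 C=0)
Step 3: pour(A -> C) -> (A=0 B=7 C=5)
Step 4: pour(B -> C) -> (A=0 B=3 C=9)
Step 5: pour(C -> B) -> (A=0 B=7 C=5)
Step 6: pour(B -> A) -> (A=5 B=2 C=5)
Step 7: fill(C) -> (A=5 B=2 C=9)
Step 8: empty(B) -> (A=5 B=0 C=9)
Step 9: empty(A) -> (A=0 B=0 C=9)
Step 10: empty(C) -> (A=0 B=0 C=0)

Answer: 0 0 0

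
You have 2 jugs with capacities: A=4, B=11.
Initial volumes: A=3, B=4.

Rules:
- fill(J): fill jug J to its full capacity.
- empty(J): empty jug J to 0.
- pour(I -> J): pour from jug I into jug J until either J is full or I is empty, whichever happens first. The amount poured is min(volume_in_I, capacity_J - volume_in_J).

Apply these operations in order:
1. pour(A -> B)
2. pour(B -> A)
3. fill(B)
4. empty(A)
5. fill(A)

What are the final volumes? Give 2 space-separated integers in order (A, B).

Answer: 4 11

Derivation:
Step 1: pour(A -> B) -> (A=0 B=7)
Step 2: pour(B -> A) -> (A=4 B=3)
Step 3: fill(B) -> (A=4 B=11)
Step 4: empty(A) -> (A=0 B=11)
Step 5: fill(A) -> (A=4 B=11)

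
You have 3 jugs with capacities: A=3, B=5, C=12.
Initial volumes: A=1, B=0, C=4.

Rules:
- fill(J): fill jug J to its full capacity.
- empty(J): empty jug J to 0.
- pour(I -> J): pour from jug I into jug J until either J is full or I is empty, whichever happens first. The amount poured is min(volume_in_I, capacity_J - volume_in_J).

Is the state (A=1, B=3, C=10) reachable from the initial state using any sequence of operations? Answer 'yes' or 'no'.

BFS explored all 224 reachable states.
Reachable set includes: (0,0,0), (0,0,1), (0,0,2), (0,0,3), (0,0,4), (0,0,5), (0,0,6), (0,0,7), (0,0,8), (0,0,9), (0,0,10), (0,0,11) ...
Target (A=1, B=3, C=10) not in reachable set → no.

Answer: no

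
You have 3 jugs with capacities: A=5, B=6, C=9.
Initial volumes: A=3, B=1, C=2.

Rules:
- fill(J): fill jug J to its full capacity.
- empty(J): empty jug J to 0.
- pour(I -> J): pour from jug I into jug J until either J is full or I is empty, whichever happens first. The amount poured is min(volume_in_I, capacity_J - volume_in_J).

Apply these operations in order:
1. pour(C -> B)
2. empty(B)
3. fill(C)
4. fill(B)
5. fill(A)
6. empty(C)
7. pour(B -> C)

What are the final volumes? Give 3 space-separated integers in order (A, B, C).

Step 1: pour(C -> B) -> (A=3 B=3 C=0)
Step 2: empty(B) -> (A=3 B=0 C=0)
Step 3: fill(C) -> (A=3 B=0 C=9)
Step 4: fill(B) -> (A=3 B=6 C=9)
Step 5: fill(A) -> (A=5 B=6 C=9)
Step 6: empty(C) -> (A=5 B=6 C=0)
Step 7: pour(B -> C) -> (A=5 B=0 C=6)

Answer: 5 0 6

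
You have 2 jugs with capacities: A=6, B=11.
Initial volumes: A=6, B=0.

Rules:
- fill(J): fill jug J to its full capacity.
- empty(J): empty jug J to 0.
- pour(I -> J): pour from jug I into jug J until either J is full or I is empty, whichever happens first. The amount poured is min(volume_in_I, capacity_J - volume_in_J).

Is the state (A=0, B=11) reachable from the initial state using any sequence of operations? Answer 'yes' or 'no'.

BFS from (A=6, B=0):
  1. empty(A) -> (A=0 B=0)
  2. fill(B) -> (A=0 B=11)
Target reached → yes.

Answer: yes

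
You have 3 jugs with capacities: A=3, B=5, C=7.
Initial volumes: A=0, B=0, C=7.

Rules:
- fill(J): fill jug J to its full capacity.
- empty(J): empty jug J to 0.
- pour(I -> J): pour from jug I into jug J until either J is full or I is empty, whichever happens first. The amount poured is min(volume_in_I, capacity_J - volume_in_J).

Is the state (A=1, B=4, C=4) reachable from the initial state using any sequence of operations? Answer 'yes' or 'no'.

Answer: no

Derivation:
BFS explored all 144 reachable states.
Reachable set includes: (0,0,0), (0,0,1), (0,0,2), (0,0,3), (0,0,4), (0,0,5), (0,0,6), (0,0,7), (0,1,0), (0,1,1), (0,1,2), (0,1,3) ...
Target (A=1, B=4, C=4) not in reachable set → no.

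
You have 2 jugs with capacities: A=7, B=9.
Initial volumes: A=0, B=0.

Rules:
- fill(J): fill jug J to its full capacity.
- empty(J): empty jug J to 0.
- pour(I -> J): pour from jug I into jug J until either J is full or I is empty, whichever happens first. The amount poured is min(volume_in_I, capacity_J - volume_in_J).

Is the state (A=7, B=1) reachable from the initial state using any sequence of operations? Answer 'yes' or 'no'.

BFS from (A=0, B=0):
  1. fill(A) -> (A=7 B=0)
  2. pour(A -> B) -> (A=0 B=7)
  3. fill(A) -> (A=7 B=7)
  4. pour(A -> B) -> (A=5 B=9)
  5. empty(B) -> (A=5 B=0)
  6. pour(A -> B) -> (A=0 B=5)
  7. fill(A) -> (A=7 B=5)
  8. pour(A -> B) -> (A=3 B=9)
  9. empty(B) -> (A=3 B=0)
  10. pour(A -> B) -> (A=0 B=3)
  11. fill(A) -> (A=7 B=3)
  12. pour(A -> B) -> (A=1 B=9)
  13. empty(B) -> (A=1 B=0)
  14. pour(A -> B) -> (A=0 B=1)
  15. fill(A) -> (A=7 B=1)
Target reached → yes.

Answer: yes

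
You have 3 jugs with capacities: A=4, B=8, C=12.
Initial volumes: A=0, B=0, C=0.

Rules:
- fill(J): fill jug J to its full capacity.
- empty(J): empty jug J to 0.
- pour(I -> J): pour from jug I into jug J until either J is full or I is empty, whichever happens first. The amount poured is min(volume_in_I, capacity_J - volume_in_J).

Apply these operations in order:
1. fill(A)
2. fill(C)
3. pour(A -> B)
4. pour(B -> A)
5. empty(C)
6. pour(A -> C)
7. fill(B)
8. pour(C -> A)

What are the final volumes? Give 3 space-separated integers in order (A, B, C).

Answer: 4 8 0

Derivation:
Step 1: fill(A) -> (A=4 B=0 C=0)
Step 2: fill(C) -> (A=4 B=0 C=12)
Step 3: pour(A -> B) -> (A=0 B=4 C=12)
Step 4: pour(B -> A) -> (A=4 B=0 C=12)
Step 5: empty(C) -> (A=4 B=0 C=0)
Step 6: pour(A -> C) -> (A=0 B=0 C=4)
Step 7: fill(B) -> (A=0 B=8 C=4)
Step 8: pour(C -> A) -> (A=4 B=8 C=0)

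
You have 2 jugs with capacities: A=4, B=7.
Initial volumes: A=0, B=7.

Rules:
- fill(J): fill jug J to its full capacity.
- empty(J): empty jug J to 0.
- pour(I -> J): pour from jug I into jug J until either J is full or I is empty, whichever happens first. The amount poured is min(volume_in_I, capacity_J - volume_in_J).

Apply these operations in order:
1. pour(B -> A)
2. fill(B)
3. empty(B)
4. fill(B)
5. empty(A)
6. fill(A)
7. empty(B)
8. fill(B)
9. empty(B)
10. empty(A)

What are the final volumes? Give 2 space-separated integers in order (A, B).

Answer: 0 0

Derivation:
Step 1: pour(B -> A) -> (A=4 B=3)
Step 2: fill(B) -> (A=4 B=7)
Step 3: empty(B) -> (A=4 B=0)
Step 4: fill(B) -> (A=4 B=7)
Step 5: empty(A) -> (A=0 B=7)
Step 6: fill(A) -> (A=4 B=7)
Step 7: empty(B) -> (A=4 B=0)
Step 8: fill(B) -> (A=4 B=7)
Step 9: empty(B) -> (A=4 B=0)
Step 10: empty(A) -> (A=0 B=0)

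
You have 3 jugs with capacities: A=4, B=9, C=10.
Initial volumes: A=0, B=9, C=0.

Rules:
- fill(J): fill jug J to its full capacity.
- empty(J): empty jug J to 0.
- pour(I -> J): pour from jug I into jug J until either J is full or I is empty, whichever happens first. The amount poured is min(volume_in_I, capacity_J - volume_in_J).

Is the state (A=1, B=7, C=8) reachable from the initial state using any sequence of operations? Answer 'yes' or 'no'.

Answer: no

Derivation:
BFS explored all 334 reachable states.
Reachable set includes: (0,0,0), (0,0,1), (0,0,2), (0,0,3), (0,0,4), (0,0,5), (0,0,6), (0,0,7), (0,0,8), (0,0,9), (0,0,10), (0,1,0) ...
Target (A=1, B=7, C=8) not in reachable set → no.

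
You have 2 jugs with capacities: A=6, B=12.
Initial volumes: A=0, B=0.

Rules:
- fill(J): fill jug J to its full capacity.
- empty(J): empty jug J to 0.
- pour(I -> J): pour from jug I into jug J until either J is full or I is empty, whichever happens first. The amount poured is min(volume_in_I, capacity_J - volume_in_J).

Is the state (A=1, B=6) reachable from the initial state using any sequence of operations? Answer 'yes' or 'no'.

BFS explored all 6 reachable states.
Reachable set includes: (0,0), (0,6), (0,12), (6,0), (6,6), (6,12)
Target (A=1, B=6) not in reachable set → no.

Answer: no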